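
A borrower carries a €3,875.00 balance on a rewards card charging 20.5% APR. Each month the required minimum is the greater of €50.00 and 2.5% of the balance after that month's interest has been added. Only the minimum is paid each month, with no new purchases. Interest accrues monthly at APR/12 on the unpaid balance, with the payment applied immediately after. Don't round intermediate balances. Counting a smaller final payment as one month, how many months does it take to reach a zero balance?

Monthly rate r = 20.5%/12 = 1.70833% = 0.0170833.
While 2.5% of the post-interest balance exceeds €50.00, each month B ← (B·(1+r))·(1 − 0.025), i.e. B shrinks by the factor (1+r)·0.975 = 0.99166.
This holds for months 1–81. Entering month 82 the balance is €1,965.74; 2.5% of the post-interest balance is now below €50.00, so the flat €50.00 minimum applies from here.
From month 82 a fixed €50.00 at rate r clears €1,965.74 in 66 more payments. Total: 81 + 66 = 147 months.

147 months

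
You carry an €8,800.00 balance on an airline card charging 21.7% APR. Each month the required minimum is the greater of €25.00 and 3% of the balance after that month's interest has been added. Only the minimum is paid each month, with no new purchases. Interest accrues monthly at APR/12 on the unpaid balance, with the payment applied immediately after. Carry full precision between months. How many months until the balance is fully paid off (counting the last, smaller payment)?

Monthly rate r = 21.7%/12 = 1.80833% = 0.0180833.
While 3% of the post-interest balance exceeds €25.00, each month B ← (B·(1+r))·(1 − 0.03), i.e. B shrinks by the factor (1+r)·0.97 = 0.98754.
This holds for months 1–190. Entering month 191 the balance is €812.73; 3% of the post-interest balance is now below €25.00, so the flat €25.00 minimum applies from here.
From month 191 a fixed €25.00 at rate r clears €812.73 in 50 more payments. Total: 190 + 50 = 240 months.

240 months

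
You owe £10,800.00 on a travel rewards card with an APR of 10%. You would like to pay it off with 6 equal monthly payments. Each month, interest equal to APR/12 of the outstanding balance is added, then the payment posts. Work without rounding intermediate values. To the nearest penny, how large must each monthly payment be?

Monthly rate r = 10%/12 = 0.833333% = 0.00833333.
Level-payment amortization: P = B₀·r / (1 − (1+r)^(−n)) = 10800.00·0.00833333 / (1 − 1.00833^(−6)).
Denominator 1 − (1+r)^(−6) = 0.0485734764.
P = 90 / 0.0485734764 ≈ 1852.86.

£1,852.86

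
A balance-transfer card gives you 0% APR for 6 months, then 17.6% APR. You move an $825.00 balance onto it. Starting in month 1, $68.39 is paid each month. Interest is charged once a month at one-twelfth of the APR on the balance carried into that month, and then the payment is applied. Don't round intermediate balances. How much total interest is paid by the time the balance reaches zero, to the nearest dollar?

$23

Promo months 1–6 at r₀ = 0%/12 = 0; months 7+ at r₁ = 17.6%/12 = 0.0146667.
After month 6 (no interest yet): B = $825.00 − 6·$68.39 = $414.66.
Then at r₁ with $68.39/mo: n₂ = −ln(1 − r₁·B/P)/ln(1+r₁) ≈ 6.40 → 7 more payments.
Total paid = 12·$68.39 + $27.22 = $847.90; interest = $847.90 − $825.00 = $22.90.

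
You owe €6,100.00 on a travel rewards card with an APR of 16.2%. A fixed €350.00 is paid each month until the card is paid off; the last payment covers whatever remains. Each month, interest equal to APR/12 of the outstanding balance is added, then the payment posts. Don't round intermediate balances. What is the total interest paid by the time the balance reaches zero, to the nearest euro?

€902

Monthly rate r = 16.2%/12 = 1.35% = 0.0135.
Payoff takes n = ⌈−ln(1 − rB₀/P)/ln(1+r)⌉ = ⌈20.004⌉ = 21 payments; the last is €1.56.
Total paid = 20·€350.00 + €1.56 = €7,001.56.
Total interest = total paid − principal = €7,001.56 − €6,100.00 = €901.56.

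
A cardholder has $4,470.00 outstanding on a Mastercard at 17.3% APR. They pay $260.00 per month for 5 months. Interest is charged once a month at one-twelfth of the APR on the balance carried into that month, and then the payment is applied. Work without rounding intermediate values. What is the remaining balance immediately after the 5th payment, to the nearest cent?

$3,463.61

Monthly rate r = 17.3%/12 = 1.44167% = 0.0144167.
Each month: B ← B·(1+r) − $260.00.
Month 1: interest $64.44; balance after payment $4,274.44.
Month 2: interest $61.62; balance after payment $4,076.07.
Month 3: interest $58.76; balance after payment $3,874.83.
Month 4: interest $55.86; balance after payment $3,670.69.
Month 5: interest $52.92; balance after payment $3,463.61.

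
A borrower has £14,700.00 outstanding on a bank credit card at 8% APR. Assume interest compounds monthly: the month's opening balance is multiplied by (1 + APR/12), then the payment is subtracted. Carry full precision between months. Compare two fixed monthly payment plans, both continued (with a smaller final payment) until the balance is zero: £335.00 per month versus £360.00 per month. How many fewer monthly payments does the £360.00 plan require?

5 fewer payments

Monthly rate r = 8%/12 = 0.666667% = 0.00666667.
At £335.00/mo: n = ⌈−ln(1 − rB₀/P)/ln(1+r)⌉ = 53 payments (last £28.02); total interest = total paid − £14,700.00 = £2,748.02.
At £360.00/mo: 48 payments (last £296.32); total interest £2,516.32.
Payments saved = 53 − 48 = 5.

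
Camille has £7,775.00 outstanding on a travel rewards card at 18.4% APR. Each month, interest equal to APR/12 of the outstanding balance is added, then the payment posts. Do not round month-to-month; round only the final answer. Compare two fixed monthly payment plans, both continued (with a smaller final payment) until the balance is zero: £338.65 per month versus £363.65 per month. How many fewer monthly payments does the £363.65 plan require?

Monthly rate r = 18.4%/12 = 1.53333% = 0.0153333.
At £338.65/mo: n = ⌈−ln(1 − rB₀/P)/ln(1+r)⌉ = 29 payments (last £175.20); total interest = total paid − £7,775.00 = £1,882.40.
At £363.65/mo: 27 payments (last £38.69); total interest £1,718.59.
Payments saved = 29 − 27 = 2.

2 fewer payments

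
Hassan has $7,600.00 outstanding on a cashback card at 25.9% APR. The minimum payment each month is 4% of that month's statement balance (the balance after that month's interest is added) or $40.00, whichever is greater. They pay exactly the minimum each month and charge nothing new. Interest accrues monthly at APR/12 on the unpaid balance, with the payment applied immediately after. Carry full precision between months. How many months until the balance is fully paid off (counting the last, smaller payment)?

141 months

Monthly rate r = 25.9%/12 = 2.15833% = 0.0215833.
While 4% of the post-interest balance exceeds $40.00, each month B ← (B·(1+r))·(1 − 0.04), i.e. B shrinks by the factor (1+r)·0.96 = 0.98072.
This holds for months 1–106. Entering month 107 the balance is $965.13; 4% of the post-interest balance is now below $40.00, so the flat $40.00 minimum applies from here.
From month 107 a fixed $40.00 at rate r clears $965.13 in 35 more payments. Total: 106 + 35 = 141 months.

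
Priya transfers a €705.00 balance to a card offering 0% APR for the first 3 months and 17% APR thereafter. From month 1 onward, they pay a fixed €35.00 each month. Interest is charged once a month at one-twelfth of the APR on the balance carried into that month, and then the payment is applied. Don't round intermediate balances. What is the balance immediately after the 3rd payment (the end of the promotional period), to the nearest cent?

Promo months 1–3 at r₀ = 0%/12 = 0; months 4+ at r₁ = 17%/12 = 0.0141667.
After month 3 (no interest yet): B = €705.00 − 3·€35.00 = €600.00.

€600.00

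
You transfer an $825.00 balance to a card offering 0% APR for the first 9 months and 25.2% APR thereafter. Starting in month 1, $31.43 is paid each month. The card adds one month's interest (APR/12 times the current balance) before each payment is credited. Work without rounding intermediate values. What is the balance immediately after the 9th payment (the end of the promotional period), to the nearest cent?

Promo months 1–9 at r₀ = 0%/12 = 0; months 10+ at r₁ = 25.2%/12 = 0.021.
After month 9 (no interest yet): B = $825.00 − 9·$31.43 = $542.13.

$542.13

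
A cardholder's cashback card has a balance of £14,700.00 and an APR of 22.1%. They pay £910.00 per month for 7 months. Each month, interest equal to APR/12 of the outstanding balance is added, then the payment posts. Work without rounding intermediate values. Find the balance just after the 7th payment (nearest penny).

Monthly rate r = 22.1%/12 = 1.84167% = 0.0184167.
Each month: B ← B·(1+r) − £910.00.
Month 1: interest £270.73; balance after payment £14,060.73.
Month 2: interest £258.95; balance after payment £13,409.68.
Month 3: interest £246.96; balance after payment £12,746.64.
Month 4: interest £234.75; balance after payment £12,071.39.
Month 5: interest £222.31; balance after payment £11,383.70.
Month 6: interest £209.65; balance after payment £10,683.35.
Month 7: interest £196.75; balance after payment £9,970.11.

£9,970.11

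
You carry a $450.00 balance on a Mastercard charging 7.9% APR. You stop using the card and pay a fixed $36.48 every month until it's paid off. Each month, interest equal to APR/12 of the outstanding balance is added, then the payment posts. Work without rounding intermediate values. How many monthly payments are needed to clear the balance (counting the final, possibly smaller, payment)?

Monthly rate r = 7.9%/12 = 0.658333% = 0.00658333.
Recurrence: B ← B·(1+r) − $36.48.
Month 1: interest $2.96; balance after payment $416.48.
Month 2: interest $2.74; balance after payment $382.74.
Closed form: n = −ln(1 − rB₀/P)/ln(1+r) = −ln(0.91879)/ln(1.00658) ≈ 12.908, so the balance reaches zero during payment 13.

13 payments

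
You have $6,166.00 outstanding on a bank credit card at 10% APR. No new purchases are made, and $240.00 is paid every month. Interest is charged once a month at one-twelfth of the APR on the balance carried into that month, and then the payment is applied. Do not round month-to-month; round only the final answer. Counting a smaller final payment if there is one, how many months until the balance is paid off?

Monthly rate r = 10%/12 = 0.833333% = 0.00833333.
Recurrence: B ← B·(1+r) − $240.00.
Month 1: interest $51.38; balance after payment $5,977.38.
Month 2: interest $49.81; balance after payment $5,787.19.
Closed form: n = −ln(1 − rB₀/P)/ln(1+r) = −ln(0.7859)/ln(1.00833) ≈ 29.031, so the balance reaches zero during payment 30.

30 months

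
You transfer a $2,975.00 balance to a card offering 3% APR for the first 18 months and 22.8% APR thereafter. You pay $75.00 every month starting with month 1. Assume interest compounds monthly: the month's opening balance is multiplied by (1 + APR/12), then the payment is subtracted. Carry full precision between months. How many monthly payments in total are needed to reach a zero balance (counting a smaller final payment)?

49 months

Promo months 1–18 at r₀ = 3%/12 = 0.0025; months 19+ at r₁ = 22.8%/12 = 0.019.
After month 18: iterate B ← B·(1+r₀) − $75.00 for 18 months → $1,732.68.
Then at r₁ with $75.00/mo: n₂ = −ln(1 − r₁·B/P)/ln(1+r₁) ≈ 30.71 → 31 more payments.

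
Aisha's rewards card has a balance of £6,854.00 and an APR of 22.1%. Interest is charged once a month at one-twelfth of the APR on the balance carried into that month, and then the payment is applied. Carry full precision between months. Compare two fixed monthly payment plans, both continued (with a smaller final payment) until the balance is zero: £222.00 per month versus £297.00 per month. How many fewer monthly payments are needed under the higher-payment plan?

16 fewer payments

Monthly rate r = 22.1%/12 = 1.84167% = 0.0184167.
At £222.00/mo: n = ⌈−ln(1 − rB₀/P)/ln(1+r)⌉ = 47 payments (last £15.28); total interest = total paid − £6,854.00 = £3,373.28.
At £297.00/mo: 31 payments (last £97.07); total interest £2,153.07.
Payments saved = 47 − 31 = 16.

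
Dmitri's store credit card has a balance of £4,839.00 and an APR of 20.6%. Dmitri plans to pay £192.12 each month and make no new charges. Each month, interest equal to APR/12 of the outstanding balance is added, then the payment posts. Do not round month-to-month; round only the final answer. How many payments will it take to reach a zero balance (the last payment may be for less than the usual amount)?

34 payments

Monthly rate r = 20.6%/12 = 1.71667% = 0.0171667.
Recurrence: B ← B·(1+r) − £192.12.
Month 1: interest £83.07; balance after payment £4,729.95.
Month 2: interest £81.20; balance after payment £4,619.03.
Closed form: n = −ln(1 − rB₀/P)/ln(1+r) = −ln(0.56762)/ln(1.01717) ≈ 33.271, so the balance reaches zero during payment 34.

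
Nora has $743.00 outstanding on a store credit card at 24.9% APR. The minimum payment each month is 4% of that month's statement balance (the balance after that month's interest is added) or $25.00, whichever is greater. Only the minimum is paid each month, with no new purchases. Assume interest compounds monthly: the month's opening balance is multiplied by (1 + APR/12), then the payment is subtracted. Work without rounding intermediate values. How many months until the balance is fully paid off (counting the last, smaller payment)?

45 months

Monthly rate r = 24.9%/12 = 2.075% = 0.02075.
While 4% of the post-interest balance exceeds $25.00, each month B ← (B·(1+r))·(1 − 0.04), i.e. B shrinks by the factor (1+r)·0.96 = 0.97992.
This holds for months 1–10. Entering month 11 the balance is $606.59; 4% of the post-interest balance is now below $25.00, so the flat $25.00 minimum applies from here.
From month 11 a fixed $25.00 at rate r clears $606.59 in 35 more payments. Total: 10 + 35 = 45 months.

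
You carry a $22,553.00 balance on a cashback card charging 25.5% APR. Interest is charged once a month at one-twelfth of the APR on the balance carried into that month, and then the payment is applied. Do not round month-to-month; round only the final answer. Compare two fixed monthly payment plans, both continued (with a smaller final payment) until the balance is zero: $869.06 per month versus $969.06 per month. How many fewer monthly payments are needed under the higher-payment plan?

6 fewer payments

Monthly rate r = 25.5%/12 = 2.125% = 0.02125.
At $869.06/mo: n = ⌈−ln(1 − rB₀/P)/ln(1+r)⌉ = 39 payments (last $113.28); total interest = total paid − $22,553.00 = $10,584.56.
At $969.06/mo: 33 payments (last $437.37); total interest $8,894.29.
Payments saved = 39 − 33 = 6.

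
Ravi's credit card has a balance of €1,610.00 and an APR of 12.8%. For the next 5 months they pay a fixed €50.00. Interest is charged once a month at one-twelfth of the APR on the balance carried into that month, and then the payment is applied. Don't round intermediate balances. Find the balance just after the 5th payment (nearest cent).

€1,442.33

Monthly rate r = 12.8%/12 = 1.06667% = 0.0106667.
Each month: B ← B·(1+r) − €50.00.
Month 1: interest €17.17; balance after payment €1,577.17.
Month 2: interest €16.82; balance after payment €1,544.00.
Month 3: interest €16.47; balance after payment €1,510.47.
Month 4: interest €16.11; balance after payment €1,476.58.
Month 5: interest €15.75; balance after payment €1,442.33.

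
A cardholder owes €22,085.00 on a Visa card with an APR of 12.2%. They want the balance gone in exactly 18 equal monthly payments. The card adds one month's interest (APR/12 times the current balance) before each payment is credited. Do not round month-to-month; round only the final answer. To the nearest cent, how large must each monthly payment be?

€1,348.84

Monthly rate r = 12.2%/12 = 1.01667% = 0.0101667.
Level-payment amortization: P = B₀·r / (1 − (1+r)^(−n)) = 22085.00·0.0101667 / (1 − 1.01017^(−18)).
Denominator 1 − (1+r)^(−18) = 0.166462017.
P = 224.531 / 0.166462017 ≈ 1348.84.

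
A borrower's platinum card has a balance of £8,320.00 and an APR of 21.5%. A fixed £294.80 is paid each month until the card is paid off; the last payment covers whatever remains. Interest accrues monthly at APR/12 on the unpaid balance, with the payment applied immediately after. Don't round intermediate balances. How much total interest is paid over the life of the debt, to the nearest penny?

£3,376.23

Monthly rate r = 21.5%/12 = 1.79167% = 0.0179167.
Payoff takes n = ⌈−ln(1 − rB₀/P)/ln(1+r)⌉ = ⌈39.673⌉ = 40 payments; the last is £199.03.
Total paid = 39·£294.80 + £199.03 = £11,696.23.
Total interest = total paid − principal = £11,696.23 − £8,320.00 = £3,376.23.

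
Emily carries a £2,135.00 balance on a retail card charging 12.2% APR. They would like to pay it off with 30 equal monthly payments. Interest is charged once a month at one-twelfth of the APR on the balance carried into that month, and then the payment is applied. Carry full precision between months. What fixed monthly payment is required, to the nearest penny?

Monthly rate r = 12.2%/12 = 1.01667% = 0.0101667.
Level-payment amortization: P = B₀·r / (1 − (1+r)^(−n)) = 2135.00·0.0101667 / (1 − 1.01017^(−30)).
Denominator 1 − (1+r)^(−30) = 0.26174059.
P = 21.7058 / 0.26174059 ≈ 82.93.

£82.93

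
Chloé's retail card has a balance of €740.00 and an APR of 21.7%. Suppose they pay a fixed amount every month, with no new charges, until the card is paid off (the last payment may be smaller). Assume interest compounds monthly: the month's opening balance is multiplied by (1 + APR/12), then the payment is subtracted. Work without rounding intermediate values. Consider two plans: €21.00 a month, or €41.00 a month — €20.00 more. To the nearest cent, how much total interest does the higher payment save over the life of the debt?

Monthly rate r = 21.7%/12 = 1.80833% = 0.0180833.
At €21.00/mo: n = ⌈−ln(1 − rB₀/P)/ln(1+r)⌉ = 57 payments (last €12.17); total interest = total paid − €740.00 = €448.17.
At €41.00/mo: 23 payments (last €1.88); total interest €163.88.
Interest saved = €448.17 − €163.88 = €284.29.

€284.29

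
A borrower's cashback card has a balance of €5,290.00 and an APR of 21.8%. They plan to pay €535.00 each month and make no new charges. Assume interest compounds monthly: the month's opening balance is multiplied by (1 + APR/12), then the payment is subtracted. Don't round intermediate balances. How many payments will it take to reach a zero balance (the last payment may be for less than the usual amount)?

11 months

Monthly rate r = 21.8%/12 = 1.81667% = 0.0181667.
Recurrence: B ← B·(1+r) − €535.00.
Month 1: interest €96.10; balance after payment €4,851.10.
Month 2: interest €88.13; balance after payment €4,404.23.
Closed form: n = −ln(1 − rB₀/P)/ln(1+r) = −ln(0.82037)/ln(1.01817) ≈ 10.998, so the balance reaches zero during payment 11.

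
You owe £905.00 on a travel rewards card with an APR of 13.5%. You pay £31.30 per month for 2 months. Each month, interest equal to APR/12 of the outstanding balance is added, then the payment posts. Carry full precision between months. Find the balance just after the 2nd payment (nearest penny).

Monthly rate r = 13.5%/12 = 1.125% = 0.01125.
Each month: B ← B·(1+r) − £31.30.
Month 1: interest £10.18; balance after payment £883.88.
Month 2: interest £9.94; balance after payment £862.52.

£862.52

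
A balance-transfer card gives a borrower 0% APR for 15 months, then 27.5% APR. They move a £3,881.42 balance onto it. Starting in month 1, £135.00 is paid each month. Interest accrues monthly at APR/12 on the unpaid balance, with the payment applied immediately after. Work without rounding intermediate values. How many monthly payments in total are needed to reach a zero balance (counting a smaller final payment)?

Promo months 1–15 at r₀ = 0%/12 = 0; months 16+ at r₁ = 27.5%/12 = 0.0229167.
After month 15 (no interest yet): B = £3,881.42 − 15·£135.00 = £1,856.42.
Then at r₁ with £135.00/mo: n₂ = −ln(1 − r₁·B/P)/ln(1+r₁) ≈ 16.71 → 17 more payments.

32 payments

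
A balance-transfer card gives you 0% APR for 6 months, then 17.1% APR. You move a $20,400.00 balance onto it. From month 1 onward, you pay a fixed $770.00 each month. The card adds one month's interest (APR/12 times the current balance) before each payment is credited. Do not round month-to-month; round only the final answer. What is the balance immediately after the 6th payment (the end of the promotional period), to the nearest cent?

$15,780.00

Promo months 1–6 at r₀ = 0%/12 = 0; months 7+ at r₁ = 17.1%/12 = 0.01425.
After month 6 (no interest yet): B = $20,400.00 − 6·$770.00 = $15,780.00.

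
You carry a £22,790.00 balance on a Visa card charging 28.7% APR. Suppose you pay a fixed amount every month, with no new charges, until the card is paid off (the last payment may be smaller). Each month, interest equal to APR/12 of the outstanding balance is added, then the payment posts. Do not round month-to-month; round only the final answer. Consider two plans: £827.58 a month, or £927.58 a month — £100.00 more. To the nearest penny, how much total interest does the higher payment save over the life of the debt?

£2,868.26

Monthly rate r = 28.7%/12 = 2.39167% = 0.0239167.
At £827.58/mo: n = ⌈−ln(1 − rB₀/P)/ln(1+r)⌉ = 46 payments (last £393.83); total interest = total paid − £22,790.00 = £14,844.93.
At £927.58/mo: 38 payments (last £446.21); total interest £11,976.67.
Interest saved = £14,844.93 − £11,976.67 = £2,868.26.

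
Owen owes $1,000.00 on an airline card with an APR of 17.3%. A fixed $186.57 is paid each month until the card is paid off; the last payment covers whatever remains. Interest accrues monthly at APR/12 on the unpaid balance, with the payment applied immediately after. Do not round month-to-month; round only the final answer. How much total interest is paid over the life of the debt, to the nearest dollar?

$49

Monthly rate r = 17.3%/12 = 1.44167% = 0.0144167.
Payoff takes n = ⌈−ln(1 − rB₀/P)/ln(1+r)⌉ = ⌈5.618⌉ = 6 payments; the last is $115.70.
Total paid = 5·$186.57 + $115.70 = $1,048.55.
Total interest = total paid − principal = $1,048.55 − $1,000.00 = $48.55.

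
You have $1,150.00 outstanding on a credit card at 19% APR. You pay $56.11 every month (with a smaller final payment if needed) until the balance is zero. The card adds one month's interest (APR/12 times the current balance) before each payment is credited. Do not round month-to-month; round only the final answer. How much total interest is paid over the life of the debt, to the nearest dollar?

$251

Monthly rate r = 19%/12 = 1.58333% = 0.0158333.
Payoff takes n = ⌈−ln(1 − rB₀/P)/ln(1+r)⌉ = ⌈24.974⌉ = 25 payments; the last is $54.64.
Total paid = 24·$56.11 + $54.64 = $1,401.28.
Total interest = total paid − principal = $1,401.28 − $1,150.00 = $251.28.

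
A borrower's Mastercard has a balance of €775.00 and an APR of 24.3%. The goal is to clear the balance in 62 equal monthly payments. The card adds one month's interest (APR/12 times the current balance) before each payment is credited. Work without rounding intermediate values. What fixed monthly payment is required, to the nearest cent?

Monthly rate r = 24.3%/12 = 2.025% = 0.02025.
Level-payment amortization: P = B₀·r / (1 − (1+r)^(−n)) = 775.00·0.02025 / (1 − 1.02025^(−62)).
Denominator 1 − (1+r)^(−62) = 0.711470259.
P = 15.6937 / 0.711470259 ≈ 22.06.

€22.06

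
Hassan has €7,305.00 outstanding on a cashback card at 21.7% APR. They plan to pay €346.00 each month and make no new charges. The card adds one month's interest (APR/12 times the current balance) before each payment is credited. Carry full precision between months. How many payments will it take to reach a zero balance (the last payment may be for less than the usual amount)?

27 months

Monthly rate r = 21.7%/12 = 1.80833% = 0.0180833.
Recurrence: B ← B·(1+r) − €346.00.
Month 1: interest €132.10; balance after payment €7,091.10.
Month 2: interest €128.23; balance after payment €6,873.33.
Closed form: n = −ln(1 − rB₀/P)/ln(1+r) = −ln(0.61821)/ln(1.01808) ≈ 26.835, so the balance reaches zero during payment 27.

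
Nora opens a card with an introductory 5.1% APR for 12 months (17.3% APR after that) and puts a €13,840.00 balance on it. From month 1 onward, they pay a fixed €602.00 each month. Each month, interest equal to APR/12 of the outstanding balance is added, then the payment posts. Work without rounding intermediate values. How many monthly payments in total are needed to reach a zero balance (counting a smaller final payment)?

26 payments

Promo months 1–12 at r₀ = 5.1%/12 = 0.00425; months 13+ at r₁ = 17.3%/12 = 0.0144167.
After month 12: iterate B ← B·(1+r₀) − €602.00 for 12 months → €7,167.30.
Then at r₁ with €602.00/mo: n₂ = −ln(1 − r₁·B/P)/ln(1+r₁) ≈ 13.16 → 14 more payments.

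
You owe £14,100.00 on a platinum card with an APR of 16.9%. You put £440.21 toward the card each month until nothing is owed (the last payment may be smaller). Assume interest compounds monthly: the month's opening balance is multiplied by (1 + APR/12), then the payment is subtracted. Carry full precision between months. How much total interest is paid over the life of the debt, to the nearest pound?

Monthly rate r = 16.9%/12 = 1.40833% = 0.0140833.
Payoff takes n = ⌈−ln(1 − rB₀/P)/ln(1+r)⌉ = ⌈42.890⌉ = 43 payments; the last is £392.19.
Total paid = 42·£440.21 + £392.19 = £18,881.01.
Total interest = total paid − principal = £18,881.01 − £14,100.00 = £4,781.01.

£4,781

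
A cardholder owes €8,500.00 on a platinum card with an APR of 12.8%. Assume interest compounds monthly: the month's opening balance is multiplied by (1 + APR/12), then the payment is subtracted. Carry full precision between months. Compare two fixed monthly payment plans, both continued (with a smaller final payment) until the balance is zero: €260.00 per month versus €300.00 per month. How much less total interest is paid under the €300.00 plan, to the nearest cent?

€333.37

Monthly rate r = 12.8%/12 = 1.06667% = 0.0106667.
At €260.00/mo: n = ⌈−ln(1 − rB₀/P)/ln(1+r)⌉ = 41 payments (last €108.29); total interest = total paid − €8,500.00 = €2,008.29.
At €300.00/mo: 34 payments (last €274.92); total interest €1,674.92.
Interest saved = €2,008.29 − €1,674.92 = €333.37.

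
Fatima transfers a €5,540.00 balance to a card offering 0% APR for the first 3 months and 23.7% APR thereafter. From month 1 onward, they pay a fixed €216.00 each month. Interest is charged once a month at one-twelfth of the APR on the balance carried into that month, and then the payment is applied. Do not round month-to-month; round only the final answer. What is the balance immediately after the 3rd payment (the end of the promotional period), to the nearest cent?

Promo months 1–3 at r₀ = 0%/12 = 0; months 4+ at r₁ = 23.7%/12 = 0.01975.
After month 3 (no interest yet): B = €5,540.00 − 3·€216.00 = €4,892.00.

€4,892.00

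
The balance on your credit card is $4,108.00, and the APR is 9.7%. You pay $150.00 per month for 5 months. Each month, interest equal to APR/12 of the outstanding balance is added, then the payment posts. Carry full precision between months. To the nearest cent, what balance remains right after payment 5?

Monthly rate r = 9.7%/12 = 0.808333% = 0.00808333.
Each month: B ← B·(1+r) − $150.00.
Month 1: interest $33.21; balance after payment $3,991.21.
Month 2: interest $32.26; balance after payment $3,873.47.
Month 3: interest $31.31; balance after payment $3,754.78.
Month 4: interest $30.35; balance after payment $3,635.13.
Month 5: interest $29.38; balance after payment $3,514.51.

$3,514.51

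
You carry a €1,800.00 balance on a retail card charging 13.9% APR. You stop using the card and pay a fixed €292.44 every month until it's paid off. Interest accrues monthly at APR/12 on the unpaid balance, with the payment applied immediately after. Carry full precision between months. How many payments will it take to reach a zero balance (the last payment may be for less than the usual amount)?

Monthly rate r = 13.9%/12 = 1.15833% = 0.0115833.
Recurrence: B ← B·(1+r) − €292.44.
Month 1: interest €20.85; balance after payment €1,528.41.
Month 2: interest €17.70; balance after payment €1,253.67.
Closed form: n = −ln(1 − rB₀/P)/ln(1+r) = −ln(0.9287)/ln(1.01158) ≈ 6.422, so the balance reaches zero during payment 7.

7 payments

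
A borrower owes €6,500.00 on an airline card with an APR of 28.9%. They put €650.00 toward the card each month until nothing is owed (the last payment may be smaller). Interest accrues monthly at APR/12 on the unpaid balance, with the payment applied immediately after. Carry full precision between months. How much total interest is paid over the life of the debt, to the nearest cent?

€1,027.63

Monthly rate r = 28.9%/12 = 2.40833% = 0.0240833.
Payoff takes n = ⌈−ln(1 − rB₀/P)/ln(1+r)⌉ = ⌈11.578⌉ = 12 payments; the last is €377.63.
Total paid = 11·€650.00 + €377.63 = €7,527.63.
Total interest = total paid − principal = €7,527.63 − €6,500.00 = €1,027.63.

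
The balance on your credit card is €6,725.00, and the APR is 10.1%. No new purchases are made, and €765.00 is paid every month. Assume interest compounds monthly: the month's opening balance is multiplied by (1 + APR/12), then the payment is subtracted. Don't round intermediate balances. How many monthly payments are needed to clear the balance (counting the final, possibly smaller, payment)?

Monthly rate r = 10.1%/12 = 0.841667% = 0.00841667.
Recurrence: B ← B·(1+r) − €765.00.
Month 1: interest €56.60; balance after payment €6,016.60.
Month 2: interest €50.64; balance after payment €5,302.24.
Closed form: n = −ln(1 − rB₀/P)/ln(1+r) = −ln(0.92601)/ln(1.00842) ≈ 9.171, so the balance reaches zero during payment 10.

10 payments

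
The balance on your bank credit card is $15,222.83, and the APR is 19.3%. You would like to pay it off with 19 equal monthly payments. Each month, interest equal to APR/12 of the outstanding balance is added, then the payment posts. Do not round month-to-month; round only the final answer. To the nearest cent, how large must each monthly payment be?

Monthly rate r = 19.3%/12 = 1.60833% = 0.0160833.
Level-payment amortization: P = B₀·r / (1 − (1+r)^(−n)) = 15222.83·0.0160833 / (1 − 1.01608^(−19)).
Denominator 1 − (1+r)^(−19) = 0.261513139.
P = 244.834 / 0.261513139 ≈ 936.22.

$936.22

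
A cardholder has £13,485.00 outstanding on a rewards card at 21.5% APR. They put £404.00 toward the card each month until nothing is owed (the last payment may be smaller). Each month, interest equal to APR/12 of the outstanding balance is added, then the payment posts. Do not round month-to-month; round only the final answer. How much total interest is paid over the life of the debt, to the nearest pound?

£7,250

Monthly rate r = 21.5%/12 = 1.79167% = 0.0179167.
Payoff takes n = ⌈−ln(1 − rB₀/P)/ln(1+r)⌉ = ⌈51.323⌉ = 52 payments; the last is £131.15.
Total paid = 51·£404.00 + £131.15 = £20,735.15.
Total interest = total paid − principal = £20,735.15 − £13,485.00 = £7,250.15.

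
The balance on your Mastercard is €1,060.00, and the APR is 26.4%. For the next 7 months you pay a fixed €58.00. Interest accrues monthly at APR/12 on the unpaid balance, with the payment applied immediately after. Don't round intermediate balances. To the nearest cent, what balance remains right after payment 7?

€800.62

Monthly rate r = 26.4%/12 = 2.2% = 0.022.
Each month: B ← B·(1+r) − €58.00.
Month 1: interest €23.32; balance after payment €1,025.32.
Month 2: interest €22.56; balance after payment €989.88.
Month 3: interest €21.78; balance after payment €953.65.
Month 4: interest €20.98; balance after payment €916.63.
Month 5: interest €20.17; balance after payment €878.80.
Month 6: interest €19.33; balance after payment €840.13.
Month 7: interest €18.48; balance after payment €800.62.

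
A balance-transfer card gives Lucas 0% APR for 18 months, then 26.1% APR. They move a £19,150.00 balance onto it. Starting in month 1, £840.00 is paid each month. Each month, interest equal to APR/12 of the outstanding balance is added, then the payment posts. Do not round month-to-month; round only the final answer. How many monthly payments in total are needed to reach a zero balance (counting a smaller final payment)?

24 payments

Promo months 1–18 at r₀ = 0%/12 = 0; months 19+ at r₁ = 26.1%/12 = 0.02175.
After month 18 (no interest yet): B = £19,150.00 − 18·£840.00 = £4,030.00.
Then at r₁ with £840.00/mo: n₂ = −ln(1 − r₁·B/P)/ln(1+r₁) ≈ 5.12 → 6 more payments.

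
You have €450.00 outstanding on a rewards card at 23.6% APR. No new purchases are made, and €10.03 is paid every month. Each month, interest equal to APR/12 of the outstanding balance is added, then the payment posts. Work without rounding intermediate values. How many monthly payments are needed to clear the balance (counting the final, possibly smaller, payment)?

110 payments

Monthly rate r = 23.6%/12 = 1.96667% = 0.0196667.
Recurrence: B ← B·(1+r) − €10.03.
Month 1: interest €8.85; balance after payment €448.82.
Month 2: interest €8.83; balance after payment €447.62.
Closed form: n = −ln(1 − rB₀/P)/ln(1+r) = −ln(0.11765)/ln(1.01967) ≈ 109.883, so the balance reaches zero during payment 110.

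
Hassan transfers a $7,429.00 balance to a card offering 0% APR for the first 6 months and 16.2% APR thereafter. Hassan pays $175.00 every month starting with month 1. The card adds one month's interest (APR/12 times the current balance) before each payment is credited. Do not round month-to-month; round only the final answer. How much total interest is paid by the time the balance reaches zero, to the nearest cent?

$2,462.32

Promo months 1–6 at r₀ = 0%/12 = 0; months 7+ at r₁ = 16.2%/12 = 0.0135.
After month 6 (no interest yet): B = $7,429.00 − 6·$175.00 = $6,379.00.
Then at r₁ with $175.00/mo: n₂ = −ln(1 − r₁·B/P)/ln(1+r₁) ≈ 50.52 → 51 more payments.
Total paid = 56·$175.00 + $91.32 = $9,891.32; interest = $9,891.32 − $7,429.00 = $2,462.32.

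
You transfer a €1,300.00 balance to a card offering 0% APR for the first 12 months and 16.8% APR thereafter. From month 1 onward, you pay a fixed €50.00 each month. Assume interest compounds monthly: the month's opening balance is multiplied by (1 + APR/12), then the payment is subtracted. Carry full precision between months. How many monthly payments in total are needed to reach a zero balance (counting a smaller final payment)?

Promo months 1–12 at r₀ = 0%/12 = 0; months 13+ at r₁ = 16.8%/12 = 0.014.
After month 12 (no interest yet): B = €1,300.00 − 12·€50.00 = €700.00.
Then at r₁ with €50.00/mo: n₂ = −ln(1 − r₁·B/P)/ln(1+r₁) ≈ 15.69 → 16 more payments.

28 payments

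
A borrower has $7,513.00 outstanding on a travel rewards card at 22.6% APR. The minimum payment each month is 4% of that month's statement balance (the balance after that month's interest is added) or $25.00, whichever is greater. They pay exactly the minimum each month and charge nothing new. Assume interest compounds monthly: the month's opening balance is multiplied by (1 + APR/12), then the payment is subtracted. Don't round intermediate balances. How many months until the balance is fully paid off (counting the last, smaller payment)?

Monthly rate r = 22.6%/12 = 1.88333% = 0.0188333.
While 4% of the post-interest balance exceeds $25.00, each month B ← (B·(1+r))·(1 − 0.04), i.e. B shrinks by the factor (1+r)·0.96 = 0.97808.
This holds for months 1–114. Entering month 115 the balance is $600.47; 4% of the post-interest balance is now below $25.00, so the flat $25.00 minimum applies from here.
From month 115 a fixed $25.00 at rate r clears $600.47 in 33 more payments. Total: 114 + 33 = 147 months.

147 months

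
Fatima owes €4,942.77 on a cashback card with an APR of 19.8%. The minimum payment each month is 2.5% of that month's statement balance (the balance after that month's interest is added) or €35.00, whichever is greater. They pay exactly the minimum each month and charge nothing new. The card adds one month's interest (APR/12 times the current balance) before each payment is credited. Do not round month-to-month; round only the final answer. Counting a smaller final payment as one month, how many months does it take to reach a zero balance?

207 months

Monthly rate r = 19.8%/12 = 1.65% = 0.0165.
While 2.5% of the post-interest balance exceeds €35.00, each month B ← (B·(1+r))·(1 − 0.025), i.e. B shrinks by the factor (1+r)·0.975 = 0.99109.
This holds for months 1–143. Entering month 144 the balance is €1,374.00; 2.5% of the post-interest balance is now below €35.00, so the flat €35.00 minimum applies from here.
From month 144 a fixed €35.00 at rate r clears €1,374.00 in 64 more payments. Total: 143 + 64 = 207 months.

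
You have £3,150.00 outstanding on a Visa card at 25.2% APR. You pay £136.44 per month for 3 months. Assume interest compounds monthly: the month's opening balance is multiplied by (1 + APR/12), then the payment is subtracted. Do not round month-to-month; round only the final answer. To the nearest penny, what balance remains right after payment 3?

Monthly rate r = 25.2%/12 = 2.1% = 0.021.
Each month: B ← B·(1+r) − £136.44.
Month 1: interest £66.15; balance after payment £3,079.71.
Month 2: interest £64.67; balance after payment £3,007.94.
Month 3: interest £63.17; balance after payment £2,934.67.

£2,934.67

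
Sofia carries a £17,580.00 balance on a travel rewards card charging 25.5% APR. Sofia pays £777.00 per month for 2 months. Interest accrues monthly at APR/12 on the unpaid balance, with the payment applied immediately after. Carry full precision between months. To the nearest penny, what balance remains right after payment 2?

£16,764.58

Monthly rate r = 25.5%/12 = 2.125% = 0.02125.
Each month: B ← B·(1+r) − £777.00.
Month 1: interest £373.58; balance after payment £17,176.58.
Month 2: interest £365.00; balance after payment £16,764.58.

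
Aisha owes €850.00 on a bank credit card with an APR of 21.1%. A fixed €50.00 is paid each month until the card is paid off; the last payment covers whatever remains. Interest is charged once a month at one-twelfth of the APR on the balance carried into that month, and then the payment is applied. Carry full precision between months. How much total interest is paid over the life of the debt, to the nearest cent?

Monthly rate r = 21.1%/12 = 1.75833% = 0.0175833.
Payoff takes n = ⌈−ln(1 − rB₀/P)/ln(1+r)⌉ = ⌈20.374⌉ = 21 payments; the last is €18.80.
Total paid = 20·€50.00 + €18.80 = €1,018.80.
Total interest = total paid − principal = €1,018.80 − €850.00 = €168.80.

€168.80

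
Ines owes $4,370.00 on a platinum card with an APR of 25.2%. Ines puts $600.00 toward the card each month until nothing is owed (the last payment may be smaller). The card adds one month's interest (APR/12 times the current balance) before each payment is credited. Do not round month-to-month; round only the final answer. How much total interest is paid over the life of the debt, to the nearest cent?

Monthly rate r = 25.2%/12 = 2.1% = 0.021.
Payoff takes n = ⌈−ln(1 − rB₀/P)/ln(1+r)⌉ = ⌈7.987⌉ = 8 payments; the last is $592.43.
Total paid = 7·$600.00 + $592.43 = $4,792.43.
Total interest = total paid − principal = $4,792.43 − $4,370.00 = $422.43.

$422.43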